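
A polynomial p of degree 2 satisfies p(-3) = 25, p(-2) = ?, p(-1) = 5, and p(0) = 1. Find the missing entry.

The 3 known points determine the degree-2 polynomial uniquely.
Write p(t) = at^2 + bt + c. Substituting each data point gives a linear system:
  9a - 3b + c = 25
  a - b + c = 5
  c = 1
Solving the system yields a = 2, b = -2, c = 1.
So p(t) = 2t^2 - 2t + 1.
Then p(-2) = 13.

13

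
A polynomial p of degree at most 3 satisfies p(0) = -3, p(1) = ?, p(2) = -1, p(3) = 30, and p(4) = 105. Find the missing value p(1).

-6

On equispaced nodes a degree-3 polynomial has vanishing fourth forward difference, so
  p(0) - 4·p(1) + 6·p(2) - 4·p(3) + p(4) = 0.
Substituting the known values and solving for p(1):
  -4·p(1) = 24
  p(1) = -6.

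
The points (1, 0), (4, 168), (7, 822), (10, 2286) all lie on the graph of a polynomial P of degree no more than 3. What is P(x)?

Using the Lagrange interpolation formula with nodes 1, 4, 7, 10:
  L_0(x) = (x - 4)(x - 7)(x - 10) / -162
  L_1(x) = (x - 1)(x - 7)(x - 10) / 54
  L_2(x) = (x - 1)(x - 4)(x - 10) / -54
  L_3(x) = (x - 1)(x - 4)(x - 7) / 162
Then P(x) = 0·L_0(x) + 168·L_1(x) + 822·L_2(x) + 2286·L_3(x).
Expanding and collecting terms gives P(x) = 2x^3 + 3x^2 - x - 4.
Check: P(10) = 2286. ✓

P(x) = 2x^3 + 3x^2 - x - 4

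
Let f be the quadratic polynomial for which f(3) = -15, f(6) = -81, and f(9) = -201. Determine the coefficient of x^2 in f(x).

-3

Write f(x) = ax^2 + bx + c. Substituting each data point gives a linear system:
  9a + 3b + c = -15
  36a + 6b + c = -81
  81a + 9b + c = -201
Solving the system yields a = -3, b = 5, c = -3.
So f(x) = -3x^2 + 5x - 3.
The leading coefficient is -3.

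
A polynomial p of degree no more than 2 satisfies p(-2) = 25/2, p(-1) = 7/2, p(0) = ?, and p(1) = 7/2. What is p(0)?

1/2

The 3 known points determine the degree-2 polynomial uniquely.
Write p(t) = at^2 + bt + c. Substituting each data point gives a linear system:
  4a - 2b + c = 25/2
  a - b + c = 7/2
  a + b + c = 7/2
Solving the system yields a = 3, b = 0, c = 1/2.
So p(t) = 3t² + 1/2.
Then p(0) = 1/2.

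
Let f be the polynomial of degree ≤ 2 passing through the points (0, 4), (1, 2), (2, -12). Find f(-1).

Forward differences of the values at n = 0, 1, 2:
  f  : 4  2  -12
  Δ  : -2  -14
  Δ^2: -12
The second differences are constant, confirming degree 2.
Interpolating (Newton forward form) and evaluating at n = -1 gives f(-1) = -6.

-6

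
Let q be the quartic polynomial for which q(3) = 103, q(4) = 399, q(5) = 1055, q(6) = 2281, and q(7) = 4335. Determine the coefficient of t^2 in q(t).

-2

Write q(t) = at^4 + bt^3 + ct^2 + dt + e. Substituting each data point gives a linear system:
  81a + 27b + 9c + 3d + e = 103
  256a + 64b + 16c + 4d + e = 399
  625a + 125b + 25c + 5d + e = 1055
  1296a + 216b + 36c + 6d + e = 2281
  2401a + 343b + 49c + 7d + e = 4335
Solving the system yields a = 2, b = -1, c = -2, d = -3, e = -5.
So q(t) = 2t⁴ - t³ - 2t² - 3t - 5.
The coefficient of t^2 is -2.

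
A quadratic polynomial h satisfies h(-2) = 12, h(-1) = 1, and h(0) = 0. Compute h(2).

Using the Lagrange interpolation formula with nodes -2, -1, 0:
  L_0(x) = (x + 1)x / 2
  L_1(x) = (x + 2)x / -1
  L_2(x) = (x + 2)(x + 1) / 2
Then h(x) = 12·L_0(x) + 1·L_1(x) + 0·L_2(x).
Expanding and collecting terms gives h(x) = 5x² + 4x.
Evaluating at x = 2: h(2) = 28.

28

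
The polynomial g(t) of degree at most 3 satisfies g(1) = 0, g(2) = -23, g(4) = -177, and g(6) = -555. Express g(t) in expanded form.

Write g(t) = at^3 + bt^2 + ct + d. Substituting each data point gives a linear system:
  a + b + c + d = 0
  8a + 4b + 2c + d = -23
  64a + 16b + 4c + d = -177
  216a + 36b + 6c + d = -555
Solving the system yields a = -2, b = -4, c = 3, d = 3.
So g(t) = -2t^3 - 4t^2 + 3t + 3.
Check: g(6) = -555. ✓

g(t) = -2t^3 - 4t^2 + 3t + 3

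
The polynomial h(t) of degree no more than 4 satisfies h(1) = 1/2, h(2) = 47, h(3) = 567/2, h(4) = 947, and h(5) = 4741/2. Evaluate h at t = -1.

19/2

Using the Lagrange interpolation formula with nodes 1, 2, 3, 4, 5:
  L_0(t) = (t - 2)(t - 3)(t - 4)(t - 5) / 24
  L_1(t) = (t - 1)(t - 3)(t - 4)(t - 5) / -6
  L_2(t) = (t - 1)(t - 2)(t - 4)(t - 5) / 4
  L_3(t) = (t - 1)(t - 2)(t - 3)(t - 5) / -6
  L_4(t) = (t - 1)(t - 2)(t - 3)(t - 4) / 24
Then h(t) = 1/2·L_0(t) + 47·L_1(t) + 567/2·L_2(t) + 947·L_3(t) + 4741/2·L_4(t).
Expanding and collecting terms gives h(t) = 4t⁴ - (1/2)t³ - 2t² - 4t + 3.
Evaluating at t = -1: h(-1) = 19/2.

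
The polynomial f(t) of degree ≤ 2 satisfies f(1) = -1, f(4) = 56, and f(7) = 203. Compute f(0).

0

Write f(t) = at^2 + bt + c. Substituting each data point gives a linear system:
  a + b + c = -1
  16a + 4b + c = 56
  49a + 7b + c = 203
Solving the system yields a = 5, b = -6, c = 0.
So f(t) = 5t^2 - 6t.
Then f(0) = 0.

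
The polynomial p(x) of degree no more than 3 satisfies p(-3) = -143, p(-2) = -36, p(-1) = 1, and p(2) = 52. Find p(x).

Using the Lagrange interpolation formula with nodes -3, -2, -1, 2:
  L_0(x) = (x + 2)(x + 1)(x - 2) / -10
  L_1(x) = (x + 3)(x + 1)(x - 2) / 4
  L_2(x) = (x + 3)(x + 2)(x - 2) / -6
  L_3(x) = (x + 3)(x + 2)(x + 1) / 60
Then p(x) = -143·L_0(x) - 36·L_1(x) + 1·L_2(x) + 52·L_3(x).
Expanding and collecting terms gives p(x) = 6x^3 + x^2 - 2x + 4.
Check: p(-3) = -143. ✓

p(x) = 6x^3 + x^2 - 2x + 4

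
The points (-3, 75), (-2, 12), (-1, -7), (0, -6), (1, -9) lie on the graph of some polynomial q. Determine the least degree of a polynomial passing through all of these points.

3

Forward differences of the values at x = -3, -2, -1, 0, 1:
  q  : 75  12  -7  -6  -9
  Δ  : -63  -19  1  -3
  Δ^2: 44  20  -4
  Δ^3: -24  -24
  Δ^4: 0
The third differences are constant (-24) and nonzero, while all higher differences vanish, so the minimal degree is 3.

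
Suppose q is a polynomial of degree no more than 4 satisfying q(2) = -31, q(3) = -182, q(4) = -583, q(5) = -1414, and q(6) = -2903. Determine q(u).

q(u) = -2u^4 - 2u^3 + 3u^2 + 2u + 1

Using the Lagrange interpolation formula with nodes 2, 3, 4, 5, 6:
  L_0(u) = (u - 3)(u - 4)(u - 5)(u - 6) / 24
  L_1(u) = (u - 2)(u - 4)(u - 5)(u - 6) / -6
  L_2(u) = (u - 2)(u - 3)(u - 5)(u - 6) / 4
  L_3(u) = (u - 2)(u - 3)(u - 4)(u - 6) / -6
  L_4(u) = (u - 2)(u - 3)(u - 4)(u - 5) / 24
Then q(u) = -31·L_0(u) - 182·L_1(u) - 583·L_2(u) - 1414·L_3(u) - 2903·L_4(u).
Expanding and collecting terms gives q(u) = -2u⁴ - 2u³ + 3u² + 2u + 1.
Check: q(4) = -583. ✓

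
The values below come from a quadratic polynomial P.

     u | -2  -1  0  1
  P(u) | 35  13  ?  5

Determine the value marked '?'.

3

The 3 known points determine the degree-2 polynomial uniquely.
Write P(u) = au^2 + bu + c. Substituting each data point gives a linear system:
  4a - 2b + c = 35
  a - b + c = 13
  a + b + c = 5
Solving the system yields a = 6, b = -4, c = 3.
So P(u) = 6u² - 4u + 3.
Then P(0) = 3.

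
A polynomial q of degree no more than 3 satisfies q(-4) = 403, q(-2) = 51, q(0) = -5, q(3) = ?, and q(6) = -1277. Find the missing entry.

The 4 known points determine the degree-3 polynomial uniquely.
Write q(t) = at^3 + bt^2 + ct + d. Substituting each data point gives a linear system:
  -64a + 16b - 4c + d = 403
  -8a + 4b - 2c + d = 51
  d = -5
  216a + 36b + 6c + d = -1277
Solving the system yields a = -6, b = 1, c = -2, d = -5.
So q(t) = -6t³ + t² - 2t - 5.
Then q(3) = -164.

-164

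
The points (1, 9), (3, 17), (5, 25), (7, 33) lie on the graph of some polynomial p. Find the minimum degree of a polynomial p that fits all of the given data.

Forward differences of the values at s = 1, 3, 5, 7:
  p  : 9  17  25  33
  Δ  : 8  8  8
  Δ^2: 0  0
  Δ^3: 0
The first differences are constant (8) and nonzero, while all higher differences vanish, so the minimal degree is 1.

1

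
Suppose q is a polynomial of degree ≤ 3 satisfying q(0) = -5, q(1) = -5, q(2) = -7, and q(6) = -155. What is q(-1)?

Write q(u) = au^3 + bu^2 + cu + d. Substituting each data point gives a linear system:
  d = -5
  a + b + c + d = -5
  8a + 4b + 2c + d = -7
  216a + 36b + 6c + d = -155
Solving the system yields a = -1, b = 2, c = -1, d = -5.
So q(u) = -u^3 + 2u^2 - u - 5.
Then q(-1) = -1.

-1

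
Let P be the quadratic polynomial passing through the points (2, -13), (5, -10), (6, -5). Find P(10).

35

Using the Lagrange interpolation formula with nodes 2, 5, 6:
  L_0(u) = (u - 5)(u - 6) / 12
  L_1(u) = (u - 2)(u - 6) / -3
  L_2(u) = (u - 2)(u - 5) / 4
Then P(u) = -13·L_0(u) - 10·L_1(u) - 5·L_2(u).
Expanding and collecting terms gives P(u) = u^2 - 6u - 5.
Evaluating at u = 10: P(10) = 35.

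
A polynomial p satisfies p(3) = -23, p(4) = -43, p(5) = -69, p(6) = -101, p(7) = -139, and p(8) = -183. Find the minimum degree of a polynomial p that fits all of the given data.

2

Forward differences of the values at s = 3, 4, 5, 6, 7, 8:
  p  : -23  -43  -69  -101  -139  -183
  Δ  : -20  -26  -32  -38  -44
  Δ^2: -6  -6  -6  -6
  Δ^3: 0  0  0
  Δ^4: 0  0
  Δ^5: 0
The second differences are constant (-6) and nonzero, while all higher differences vanish, so the minimal degree is 2.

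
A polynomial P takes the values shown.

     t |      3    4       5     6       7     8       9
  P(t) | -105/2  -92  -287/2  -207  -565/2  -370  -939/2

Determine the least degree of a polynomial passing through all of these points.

Forward differences of the values at t = 3, 4, 5, 6, 7, 8, 9:
  P  : -105/2  -92  -287/2  -207  -565/2  -370  -939/2
  Δ  : -79/2  -103/2  -127/2  -151/2  -175/2  -199/2
  Δ^2: -12  -12  -12  -12  -12
  Δ^3: 0  0  0  0
  Δ^4: 0  0  0
  Δ^5: 0  0
  Δ^6: 0
The second differences are constant (-12) and nonzero, while all higher differences vanish, so the minimal degree is 2.

2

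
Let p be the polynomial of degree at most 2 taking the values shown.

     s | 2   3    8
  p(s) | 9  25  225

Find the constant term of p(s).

1

Write p(s) = as^2 + bs + c. Substituting each data point gives a linear system:
  4a + 2b + c = 9
  9a + 3b + c = 25
  64a + 8b + c = 225
Solving the system yields a = 4, b = -4, c = 1.
So p(s) = 4s^2 - 4s + 1.
The constant term is 1.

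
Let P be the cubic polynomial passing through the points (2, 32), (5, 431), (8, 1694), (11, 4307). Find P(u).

P(u) = 3u^3 + 3u^2 - 5u + 6

Write P(u) = au^3 + bu^2 + cu + d. Substituting each data point gives a linear system:
  8a + 4b + 2c + d = 32
  125a + 25b + 5c + d = 431
  512a + 64b + 8c + d = 1694
  1331a + 121b + 11c + d = 4307
Solving the system yields a = 3, b = 3, c = -5, d = 6.
So P(u) = 3u^3 + 3u^2 - 5u + 6.
Check: P(11) = 4307. ✓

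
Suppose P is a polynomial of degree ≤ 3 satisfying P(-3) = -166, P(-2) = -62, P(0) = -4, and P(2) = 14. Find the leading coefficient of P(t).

Write P(t) = at^3 + bt^2 + ct + d. Substituting each data point gives a linear system:
  -27a + 9b - 3c + d = -166
  -8a + 4b - 2c + d = -62
  d = -4
  8a + 4b + 2c + d = 14
Solving the system yields a = 4, b = -5, c = 3, d = -4.
So P(t) = 4t³ - 5t² + 3t - 4.
The leading coefficient is 4.

4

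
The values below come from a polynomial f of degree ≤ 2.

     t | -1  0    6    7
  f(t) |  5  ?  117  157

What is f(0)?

The 3 known points determine the degree-2 polynomial uniquely.
Write f(t) = at^2 + bt + c. Substituting each data point gives a linear system:
  a - b + c = 5
  36a + 6b + c = 117
  49a + 7b + c = 157
Solving the system yields a = 3, b = 1, c = 3.
So f(t) = 3t² + t + 3.
Then f(0) = 3.

3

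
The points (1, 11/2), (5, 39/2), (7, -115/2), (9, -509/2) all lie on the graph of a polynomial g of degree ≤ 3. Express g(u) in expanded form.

Write g(u) = au^3 + bu^2 + cu + d. Substituting each data point gives a linear system:
  a + b + c + d = 11/2
  125a + 25b + 5c + d = 39/2
  343a + 49b + 7c + d = -115/2
  729a + 81b + 9c + d = -509/2
Solving the system yields a = -1, b = 6, c = -3/2, d = 2.
So g(u) = -u^3 + 6u^2 - (3/2)u + 2.
Check: g(5) = 39/2. ✓

g(u) = -u^3 + 6u^2 - (3/2)u + 2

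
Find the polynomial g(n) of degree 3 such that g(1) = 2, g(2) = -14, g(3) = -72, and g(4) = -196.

Write g(n) = an^3 + bn^2 + cn + d. Substituting each data point gives a linear system:
  a + b + c + d = 2
  8a + 4b + 2c + d = -14
  27a + 9b + 3c + d = -72
  64a + 16b + 4c + d = -196
Solving the system yields a = -4, b = 3, c = 3, d = 0.
So g(n) = -4n³ + 3n² + 3n.
Check: g(1) = 2. ✓

g(n) = -4n^3 + 3n^2 + 3n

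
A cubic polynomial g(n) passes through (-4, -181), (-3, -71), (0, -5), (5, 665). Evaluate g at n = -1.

Write g(n) = an^3 + bn^2 + cn + d. Substituting each data point gives a linear system:
  -64a + 16b - 4c + d = -181
  -27a + 9b - 3c + d = -71
  d = -5
  125a + 25b + 5c + d = 665
Solving the system yields a = 4, b = 6, c = 4, d = -5.
So g(n) = 4n³ + 6n² + 4n - 5.
Then g(-1) = -7.

-7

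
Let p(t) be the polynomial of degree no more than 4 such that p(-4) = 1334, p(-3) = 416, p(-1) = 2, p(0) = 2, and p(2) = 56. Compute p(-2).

Write p(t) = at^4 + bt^3 + ct^2 + dt + e. Substituting each data point gives a linear system:
  256a - 64b + 16c - 4d + e = 1334
  81a - 27b + 9c - 3d + e = 416
  a - b + c - d + e = 2
  e = 2
  16a + 8b + 4c + 2d + e = 56
Solving the system yields a = 5, b = -2, c = -4, d = 3, e = 2.
So p(t) = 5t^4 - 2t^3 - 4t^2 + 3t + 2.
Then p(-2) = 76.

76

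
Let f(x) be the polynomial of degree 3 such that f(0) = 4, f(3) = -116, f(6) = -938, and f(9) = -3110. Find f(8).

-2196

Forward differences of the values at x = 0, 3, 6, 9:
  f  : 4  -116  -938  -3110
  Δ  : -120  -822  -2172
  Δ^2: -702  -1350
  Δ^3: -648
The third differences are constant, confirming degree 3.
Interpolating (Newton forward form) and evaluating at x = 8 gives f(8) = -2196.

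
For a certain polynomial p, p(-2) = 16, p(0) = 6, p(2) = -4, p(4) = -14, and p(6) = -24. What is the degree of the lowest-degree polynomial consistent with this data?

1

Forward differences of the values at x = -2, 0, 2, 4, 6:
  p  : 16  6  -4  -14  -24
  Δ  : -10  -10  -10  -10
  Δ^2: 0  0  0
  Δ^3: 0  0
  Δ^4: 0
The first differences are constant (-10) and nonzero, while all higher differences vanish, so the minimal degree is 1.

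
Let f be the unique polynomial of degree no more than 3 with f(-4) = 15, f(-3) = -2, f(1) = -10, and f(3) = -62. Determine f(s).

f(s) = -s^3 - 3s^2 - s - 5

Using the Lagrange interpolation formula with nodes -4, -3, 1, 3:
  L_0(s) = (s + 3)(s - 1)(s - 3) / -35
  L_1(s) = (s + 4)(s - 1)(s - 3) / 24
  L_2(s) = (s + 4)(s + 3)(s - 3) / -40
  L_3(s) = (s + 4)(s + 3)(s - 1) / 84
Then f(s) = 15·L_0(s) - 2·L_1(s) - 10·L_2(s) - 62·L_3(s).
Expanding and collecting terms gives f(s) = -s³ - 3s² - s - 5.
Check: f(1) = -10. ✓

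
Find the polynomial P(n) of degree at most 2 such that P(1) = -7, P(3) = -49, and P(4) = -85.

Using the Lagrange interpolation formula with nodes 1, 3, 4:
  L_0(n) = (n - 3)(n - 4) / 6
  L_1(n) = (n - 1)(n - 4) / -2
  L_2(n) = (n - 1)(n - 3) / 3
Then P(n) = -7·L_0(n) - 49·L_1(n) - 85·L_2(n).
Expanding and collecting terms gives P(n) = -5n² - n - 1.
Check: P(1) = -7. ✓

P(n) = -5n^2 - n - 1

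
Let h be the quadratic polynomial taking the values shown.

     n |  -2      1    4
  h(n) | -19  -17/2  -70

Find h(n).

Using the Lagrange interpolation formula with nodes -2, 1, 4:
  L_0(n) = (n - 1)(n - 4) / 18
  L_1(n) = (n + 2)(n - 4) / -9
  L_2(n) = (n + 2)(n - 1) / 18
Then h(n) = -19·L_0(n) - 17/2·L_1(n) - 70·L_2(n).
Expanding and collecting terms gives h(n) = -4n^2 - (1/2)n - 4.
Check: h(-2) = -19. ✓

h(n) = -4n^2 - (1/2)n - 4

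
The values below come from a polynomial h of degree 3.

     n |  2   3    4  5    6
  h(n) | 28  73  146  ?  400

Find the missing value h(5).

253

The 4 known points determine the degree-3 polynomial uniquely.
Write h(n) = an^3 + bn^2 + cn + d. Substituting each data point gives a linear system:
  8a + 4b + 2c + d = 28
  27a + 9b + 3c + d = 73
  64a + 16b + 4c + d = 146
  216a + 36b + 6c + d = 400
Solving the system yields a = 1, b = 5, c = 1, d = -2.
So h(n) = n³ + 5n² + n - 2.
Then h(5) = 253.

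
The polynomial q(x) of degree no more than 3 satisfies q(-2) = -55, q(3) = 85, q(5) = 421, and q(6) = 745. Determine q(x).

q(x) = 4x^3 - 4x^2 + 4x + 1

Using the Lagrange interpolation formula with nodes -2, 3, 5, 6:
  L_0(x) = (x - 3)(x - 5)(x - 6) / -280
  L_1(x) = (x + 2)(x - 5)(x - 6) / 30
  L_2(x) = (x + 2)(x - 3)(x - 6) / -14
  L_3(x) = (x + 2)(x - 3)(x - 5) / 24
Then q(x) = -55·L_0(x) + 85·L_1(x) + 421·L_2(x) + 745·L_3(x).
Expanding and collecting terms gives q(x) = 4x³ - 4x² + 4x + 1.
Check: q(6) = 745. ✓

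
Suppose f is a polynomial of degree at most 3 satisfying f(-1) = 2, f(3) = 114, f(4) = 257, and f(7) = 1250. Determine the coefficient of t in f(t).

Write f(t) = at^3 + bt^2 + ct + d. Substituting each data point gives a linear system:
  -a + b - c + d = 2
  27a + 9b + 3c + d = 114
  64a + 16b + 4c + d = 257
  343a + 49b + 7c + d = 1250
Solving the system yields a = 3, b = 5, c = -3, d = -3.
So f(t) = 3t³ + 5t² - 3t - 3.
The coefficient of t is -3.

-3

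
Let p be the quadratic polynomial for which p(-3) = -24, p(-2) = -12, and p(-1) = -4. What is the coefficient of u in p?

Write p(u) = au^2 + bu + c. Substituting each data point gives a linear system:
  9a - 3b + c = -24
  4a - 2b + c = -12
  a - b + c = -4
Solving the system yields a = -2, b = 2, c = 0.
So p(u) = -2u² + 2u.
The coefficient of u is 2.

2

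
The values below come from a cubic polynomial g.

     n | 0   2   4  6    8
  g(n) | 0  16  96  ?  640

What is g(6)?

288

The 4 known points determine the degree-3 polynomial uniquely.
Write g(n) = an^3 + bn^2 + cn + d. Substituting each data point gives a linear system:
  d = 0
  8a + 4b + 2c + d = 16
  64a + 16b + 4c + d = 96
  512a + 64b + 8c + d = 640
Solving the system yields a = 1, b = 2, c = 0, d = 0.
So g(n) = n^3 + 2n^2.
Then g(6) = 288.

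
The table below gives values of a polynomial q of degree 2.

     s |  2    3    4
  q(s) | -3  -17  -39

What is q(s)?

Write q(s) = as^2 + bs + c. Substituting each data point gives a linear system:
  4a + 2b + c = -3
  9a + 3b + c = -17
  16a + 4b + c = -39
Solving the system yields a = -4, b = 6, c = 1.
So q(s) = -4s^2 + 6s + 1.
Check: q(3) = -17. ✓

q(s) = -4s^2 + 6s + 1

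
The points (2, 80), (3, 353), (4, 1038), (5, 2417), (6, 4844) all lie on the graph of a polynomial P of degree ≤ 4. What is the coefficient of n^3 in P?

5

Write P(n) = an^4 + bn^3 + cn^2 + dn + e. Substituting each data point gives a linear system:
  16a + 8b + 4c + 2d + e = 80
  81a + 27b + 9c + 3d + e = 353
  256a + 64b + 16c + 4d + e = 1038
  625a + 125b + 25c + 5d + e = 2417
  1296a + 216b + 36c + 6d + e = 4844
Solving the system yields a = 3, b = 5, c = -4, d = 3, e = 2.
So P(n) = 3n^4 + 5n^3 - 4n^2 + 3n + 2.
The coefficient of n^3 is 5.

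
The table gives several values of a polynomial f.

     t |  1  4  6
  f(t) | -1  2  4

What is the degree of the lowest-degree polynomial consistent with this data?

Divided differences on the nodes 1, 4, 6:
  order 0: -1  2  4
  order 1: 1  1
  order 2: 0
The order-1 divided differences are all 1 (nonzero) and every higher order vanishes, so the data lies on a polynomial of degree exactly 1.

1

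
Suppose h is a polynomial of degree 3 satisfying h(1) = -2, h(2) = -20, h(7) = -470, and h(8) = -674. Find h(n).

Using the Lagrange interpolation formula with nodes 1, 2, 7, 8:
  L_0(n) = (n - 2)(n - 7)(n - 8) / -42
  L_1(n) = (n - 1)(n - 7)(n - 8) / 30
  L_2(n) = (n - 1)(n - 2)(n - 8) / -30
  L_3(n) = (n - 1)(n - 2)(n - 7) / 42
Then h(n) = -2·L_0(n) - 20·L_1(n) - 470·L_2(n) - 674·L_3(n).
Expanding and collecting terms gives h(n) = -n^3 - 2n^2 - 5n + 6.
Check: h(8) = -674. ✓

h(n) = -n^3 - 2n^2 - 5n + 6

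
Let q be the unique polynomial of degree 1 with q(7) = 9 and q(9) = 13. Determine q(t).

q(t) = 2t - 5

Using the Lagrange interpolation formula with nodes 7, 9:
  L_0(t) = (t - 9) / -2
  L_1(t) = (t - 7) / 2
Then q(t) = 9·L_0(t) + 13·L_1(t).
Expanding and collecting terms gives q(t) = 2t - 5.
Check: q(9) = 13. ✓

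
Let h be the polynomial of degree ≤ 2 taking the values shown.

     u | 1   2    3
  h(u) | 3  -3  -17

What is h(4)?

Using the Lagrange interpolation formula with nodes 1, 2, 3:
  L_0(u) = (u - 2)(u - 3) / 2
  L_1(u) = (u - 1)(u - 3) / -1
  L_2(u) = (u - 1)(u - 2) / 2
Then h(u) = 3·L_0(u) - 3·L_1(u) - 17·L_2(u).
Expanding and collecting terms gives h(u) = -4u^2 + 6u + 1.
Evaluating at u = 4: h(4) = -39.

-39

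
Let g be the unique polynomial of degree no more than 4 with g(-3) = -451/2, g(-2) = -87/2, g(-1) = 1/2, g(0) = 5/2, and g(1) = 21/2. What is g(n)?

g(n) = -2n^4 + 4n^3 + 5n^2 + n + 5/2

Using the Lagrange interpolation formula with nodes -3, -2, -1, 0, 1:
  L_0(n) = (n + 2)(n + 1)n(n - 1) / 24
  L_1(n) = (n + 3)(n + 1)n(n - 1) / -6
  L_2(n) = (n + 3)(n + 2)n(n - 1) / 4
  L_3(n) = (n + 3)(n + 2)(n + 1)(n - 1) / -6
  L_4(n) = (n + 3)(n + 2)(n + 1)n / 24
Then g(n) = -451/2·L_0(n) - 87/2·L_1(n) + 1/2·L_2(n) + 5/2·L_3(n) + 21/2·L_4(n).
Expanding and collecting terms gives g(n) = -2n^4 + 4n^3 + 5n^2 + n + 5/2.
Check: g(-3) = -451/2. ✓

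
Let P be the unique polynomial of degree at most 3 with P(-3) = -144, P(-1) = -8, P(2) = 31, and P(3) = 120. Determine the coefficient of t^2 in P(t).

-1

Write P(t) = at^3 + bt^2 + ct + d. Substituting each data point gives a linear system:
  -27a + 9b - 3c + d = -144
  -a + b - c + d = -8
  8a + 4b + 2c + d = 31
  27a + 9b + 3c + d = 120
Solving the system yields a = 5, b = -1, c = -1, d = -3.
So P(t) = 5t³ - t² - t - 3.
The coefficient of t^2 is -1.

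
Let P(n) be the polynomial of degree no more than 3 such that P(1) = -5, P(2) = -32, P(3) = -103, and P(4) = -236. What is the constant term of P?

-4

Write P(n) = an^3 + bn^2 + cn + d. Substituting each data point gives a linear system:
  a + b + c + d = -5
  8a + 4b + 2c + d = -32
  27a + 9b + 3c + d = -103
  64a + 16b + 4c + d = -236
Solving the system yields a = -3, b = -4, c = 6, d = -4.
So P(n) = -3n^3 - 4n^2 + 6n - 4.
The constant term is -4.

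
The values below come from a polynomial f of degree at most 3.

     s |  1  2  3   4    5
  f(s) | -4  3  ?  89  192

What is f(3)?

On equispaced nodes a degree-3 polynomial has vanishing fourth forward difference, so
  f(1) - 4·f(2) + 6·f(3) - 4·f(4) + f(5) = 0.
Substituting the known values and solving for f(3):
  6·f(3) = 180
  f(3) = 30.

30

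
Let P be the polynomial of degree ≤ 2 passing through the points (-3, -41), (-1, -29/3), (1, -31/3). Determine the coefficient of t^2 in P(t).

Write P(t) = at^2 + bt + c. Substituting each data point gives a linear system:
  9a - 3b + c = -41
  a - b + c = -29/3
  a + b + c = -31/3
Solving the system yields a = -4, b = -1/3, c = -6.
So P(t) = -4t² - (1/3)t - 6.
The leading coefficient is -4.

-4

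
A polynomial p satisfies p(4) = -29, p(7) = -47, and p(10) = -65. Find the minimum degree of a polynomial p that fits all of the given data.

1

Forward differences of the values at t = 4, 7, 10:
  p  : -29  -47  -65
  Δ  : -18  -18
  Δ^2: 0
The first differences are constant (-18) and nonzero, while all higher differences vanish, so the minimal degree is 1.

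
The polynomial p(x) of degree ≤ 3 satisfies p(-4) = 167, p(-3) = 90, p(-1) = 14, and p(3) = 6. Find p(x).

p(x) = -x^3 + 5x^2 - 5x + 3

Using the Lagrange interpolation formula with nodes -4, -3, -1, 3:
  L_0(x) = (x + 3)(x + 1)(x - 3) / -21
  L_1(x) = (x + 4)(x + 1)(x - 3) / 12
  L_2(x) = (x + 4)(x + 3)(x - 3) / -24
  L_3(x) = (x + 4)(x + 3)(x + 1) / 168
Then p(x) = 167·L_0(x) + 90·L_1(x) + 14·L_2(x) + 6·L_3(x).
Expanding and collecting terms gives p(x) = -x^3 + 5x^2 - 5x + 3.
Check: p(-1) = 14. ✓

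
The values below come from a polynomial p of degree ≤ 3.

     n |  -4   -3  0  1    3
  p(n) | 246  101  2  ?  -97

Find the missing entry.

1

The 4 known points determine the degree-3 polynomial uniquely.
Write p(n) = an^3 + bn^2 + cn + d. Substituting each data point gives a linear system:
  -64a + 16b - 4c + d = 246
  -27a + 9b - 3c + d = 101
  d = 2
  27a + 9b + 3c + d = -97
Solving the system yields a = -4, b = 0, c = 3, d = 2.
So p(n) = -4n³ + 3n + 2.
Then p(1) = 1.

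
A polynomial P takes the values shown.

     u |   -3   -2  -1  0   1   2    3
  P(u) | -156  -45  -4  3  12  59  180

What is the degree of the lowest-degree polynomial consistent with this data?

3

Forward differences of the values at u = -3, -2, -1, 0, 1, 2, 3:
  P  : -156  -45  -4  3  12  59  180
  Δ  : 111  41  7  9  47  121
  Δ^2: -70  -34  2  38  74
  Δ^3: 36  36  36  36
  Δ^4: 0  0  0
  Δ^5: 0  0
  Δ^6: 0
The third differences are constant (36) and nonzero, while all higher differences vanish, so the minimal degree is 3.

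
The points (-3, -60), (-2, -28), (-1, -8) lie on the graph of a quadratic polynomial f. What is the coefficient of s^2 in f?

-6

Write f(s) = as^2 + bs + c. Substituting each data point gives a linear system:
  9a - 3b + c = -60
  4a - 2b + c = -28
  a - b + c = -8
Solving the system yields a = -6, b = 2, c = 0.
So f(s) = -6s^2 + 2s.
The leading coefficient is -6.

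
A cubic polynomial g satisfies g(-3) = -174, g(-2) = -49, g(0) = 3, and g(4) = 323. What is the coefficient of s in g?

Write g(s) = as^3 + bs^2 + cs + d. Substituting each data point gives a linear system:
  -27a + 9b - 3c + d = -174
  -8a + 4b - 2c + d = -49
  d = 3
  64a + 16b + 4c + d = 323
Solving the system yields a = 6, b = -3, c = -4, d = 3.
So g(s) = 6s³ - 3s² - 4s + 3.
The coefficient of s is -4.

-4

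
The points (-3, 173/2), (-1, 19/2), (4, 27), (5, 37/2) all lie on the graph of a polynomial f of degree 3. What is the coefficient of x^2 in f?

6

Write f(x) = ax^3 + bx^2 + cx + d. Substituting each data point gives a linear system:
  -27a + 9b - 3c + d = 173/2
  -a + b - c + d = 19/2
  64a + 16b + 4c + d = 27
  125a + 25b + 5c + d = 37/2
Solving the system yields a = -1, b = 6, c = -3/2, d = 1.
So f(x) = -x^3 + 6x^2 - (3/2)x + 1.
The coefficient of x^2 is 6.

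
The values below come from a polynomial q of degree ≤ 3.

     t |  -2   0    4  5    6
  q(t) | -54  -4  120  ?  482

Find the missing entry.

261

The 4 known points determine the degree-3 polynomial uniquely.
Write q(t) = at^3 + bt^2 + ct + d. Substituting each data point gives a linear system:
  -8a + 4b - 2c + d = -54
  d = -4
  64a + 16b + 4c + d = 120
  216a + 36b + 6c + d = 482
Solving the system yields a = 3, b = -5, c = 3, d = -4.
So q(t) = 3t^3 - 5t^2 + 3t - 4.
Then q(5) = 261.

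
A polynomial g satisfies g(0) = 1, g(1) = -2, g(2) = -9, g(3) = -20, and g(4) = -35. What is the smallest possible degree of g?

2

Forward differences of the values at u = 0, 1, 2, 3, 4:
  g  : 1  -2  -9  -20  -35
  Δ  : -3  -7  -11  -15
  Δ^2: -4  -4  -4
  Δ^3: 0  0
  Δ^4: 0
The second differences are constant (-4) and nonzero, while all higher differences vanish, so the minimal degree is 2.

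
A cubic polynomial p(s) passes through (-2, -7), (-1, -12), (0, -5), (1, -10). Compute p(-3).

34

Forward differences of the values at s = -2, -1, 0, 1:
  p  : -7  -12  -5  -10
  Δ  : -5  7  -5
  Δ^2: 12  -12
  Δ^3: -24
The third differences are constant, confirming degree 3.
Interpolating (Newton forward form) and evaluating at s = -3 gives p(-3) = 34.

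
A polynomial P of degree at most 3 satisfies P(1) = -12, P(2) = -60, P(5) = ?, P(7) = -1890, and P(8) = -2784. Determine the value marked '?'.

-720

The 4 known points determine the degree-3 polynomial uniquely.
Write P(t) = at^3 + bt^2 + ct + d. Substituting each data point gives a linear system:
  a + b + c + d = -12
  8a + 4b + 2c + d = -60
  343a + 49b + 7c + d = -1890
  512a + 64b + 8c + d = -2784
Solving the system yields a = -5, b = -3, c = -4, d = 0.
So P(t) = -5t^3 - 3t^2 - 4t.
Then P(5) = -720.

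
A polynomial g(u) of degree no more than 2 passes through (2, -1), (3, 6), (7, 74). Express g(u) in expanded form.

Write g(u) = au^2 + bu + c. Substituting each data point gives a linear system:
  4a + 2b + c = -1
  9a + 3b + c = 6
  49a + 7b + c = 74
Solving the system yields a = 2, b = -3, c = -3.
So g(u) = 2u^2 - 3u - 3.
Check: g(3) = 6. ✓

g(u) = 2u^2 - 3u - 3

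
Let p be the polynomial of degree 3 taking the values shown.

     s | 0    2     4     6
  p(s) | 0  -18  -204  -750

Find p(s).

p(s) = -4s^3 + 3s^2 + s

Write p(s) = as^3 + bs^2 + cs + d. Substituting each data point gives a linear system:
  d = 0
  8a + 4b + 2c + d = -18
  64a + 16b + 4c + d = -204
  216a + 36b + 6c + d = -750
Solving the system yields a = -4, b = 3, c = 1, d = 0.
So p(s) = -4s^3 + 3s^2 + s.
Check: p(2) = -18. ✓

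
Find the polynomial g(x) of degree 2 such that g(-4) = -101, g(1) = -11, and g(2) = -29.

g(x) = -6x^2 - 5

Using the Lagrange interpolation formula with nodes -4, 1, 2:
  L_0(x) = (x - 1)(x - 2) / 30
  L_1(x) = (x + 4)(x - 2) / -5
  L_2(x) = (x + 4)(x - 1) / 6
Then g(x) = -101·L_0(x) - 11·L_1(x) - 29·L_2(x).
Expanding and collecting terms gives g(x) = -6x² - 5.
Check: g(-4) = -101. ✓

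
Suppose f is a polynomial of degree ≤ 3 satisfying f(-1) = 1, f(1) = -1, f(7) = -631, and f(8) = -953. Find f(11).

Write f(s) = as^3 + bs^2 + cs + d. Substituting each data point gives a linear system:
  -a + b - c + d = 1
  a + b + c + d = -1
  343a + 49b + 7c + d = -631
  512a + 64b + 8c + d = -953
Solving the system yields a = -2, b = 1, c = 1, d = -1.
So f(s) = -2s^3 + s^2 + s - 1.
Then f(11) = -2531.

-2531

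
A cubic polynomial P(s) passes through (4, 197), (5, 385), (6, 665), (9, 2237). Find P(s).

P(s) = 3s^3 + s^2 - 4s + 5

Write P(s) = as^3 + bs^2 + cs + d. Substituting each data point gives a linear system:
  64a + 16b + 4c + d = 197
  125a + 25b + 5c + d = 385
  216a + 36b + 6c + d = 665
  729a + 81b + 9c + d = 2237
Solving the system yields a = 3, b = 1, c = -4, d = 5.
So P(s) = 3s^3 + s^2 - 4s + 5.
Check: P(5) = 385. ✓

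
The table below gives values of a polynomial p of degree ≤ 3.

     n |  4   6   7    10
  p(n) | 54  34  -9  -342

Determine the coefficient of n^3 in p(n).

Write p(n) = an^3 + bn^2 + cn + d. Substituting each data point gives a linear system:
  64a + 16b + 4c + d = 54
  216a + 36b + 6c + d = 34
  343a + 49b + 7c + d = -9
  1000a + 100b + 10c + d = -342
Solving the system yields a = -1, b = 6, c = 6, d = -2.
So p(n) = -n^3 + 6n^2 + 6n - 2.
The leading coefficient is -1.

-1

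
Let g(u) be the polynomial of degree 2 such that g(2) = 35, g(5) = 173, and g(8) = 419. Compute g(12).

Forward differences of the values at u = 2, 5, 8:
  g  : 35  173  419
  Δ  : 138  246
  Δ^2: 108
The second differences are constant, confirming degree 2.
Interpolating (Newton forward form) and evaluating at u = 12 gives g(12) = 915.

915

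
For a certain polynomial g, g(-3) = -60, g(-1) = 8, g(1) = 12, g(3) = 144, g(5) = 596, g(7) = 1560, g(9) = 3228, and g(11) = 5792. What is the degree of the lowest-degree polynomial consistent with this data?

3

Forward differences of the values at t = -3, -1, 1, 3, 5, 7, 9, 11:
  g  : -60  8  12  144  596  1560  3228  5792
  Δ  : 68  4  132  452  964  1668  2564
  Δ^2: -64  128  320  512  704  896
  Δ^3: 192  192  192  192  192
  Δ^4: 0  0  0  0
  Δ^5: 0  0  0
  Δ^6: 0  0
  Δ^7: 0
The third differences are constant (192) and nonzero, while all higher differences vanish, so the minimal degree is 3.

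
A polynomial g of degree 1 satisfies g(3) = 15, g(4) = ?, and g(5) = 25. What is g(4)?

20

The 2 known points determine the degree-1 polynomial uniquely.
Write g(t) = at + b. Substituting each data point gives a linear system:
  3a + b = 15
  5a + b = 25
Solving the system yields a = 5, b = 0.
So g(t) = 5t.
Then g(4) = 20.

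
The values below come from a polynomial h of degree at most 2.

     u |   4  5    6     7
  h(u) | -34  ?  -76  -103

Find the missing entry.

On equispaced nodes a degree-2 polynomial has vanishing third forward difference, so
  - h(4) + 3·h(5) - 3·h(6) + h(7) = 0.
Substituting the known values and solving for h(5):
  3·h(5) = -159
  h(5) = -53.

-53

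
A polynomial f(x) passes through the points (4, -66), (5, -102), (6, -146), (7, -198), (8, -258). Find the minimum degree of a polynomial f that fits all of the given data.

2

Forward differences of the values at x = 4, 5, 6, 7, 8:
  f  : -66  -102  -146  -198  -258
  Δ  : -36  -44  -52  -60
  Δ^2: -8  -8  -8
  Δ^3: 0  0
  Δ^4: 0
The second differences are constant (-8) and nonzero, while all higher differences vanish, so the minimal degree is 2.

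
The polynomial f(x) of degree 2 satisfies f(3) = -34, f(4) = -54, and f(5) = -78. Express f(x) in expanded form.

Write f(x) = ax^2 + bx + c. Substituting each data point gives a linear system:
  9a + 3b + c = -34
  16a + 4b + c = -54
  25a + 5b + c = -78
Solving the system yields a = -2, b = -6, c = 2.
So f(x) = -2x^2 - 6x + 2.
Check: f(5) = -78. ✓

f(x) = -2x^2 - 6x + 2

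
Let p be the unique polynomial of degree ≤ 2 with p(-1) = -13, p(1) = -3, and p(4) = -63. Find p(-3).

Using the Lagrange interpolation formula with nodes -1, 1, 4:
  L_0(s) = (s - 1)(s - 4) / 10
  L_1(s) = (s + 1)(s - 4) / -6
  L_2(s) = (s + 1)(s - 1) / 15
Then p(s) = -13·L_0(s) - 3·L_1(s) - 63·L_2(s).
Expanding and collecting terms gives p(s) = -5s² + 5s - 3.
Evaluating at s = -3: p(-3) = -63.

-63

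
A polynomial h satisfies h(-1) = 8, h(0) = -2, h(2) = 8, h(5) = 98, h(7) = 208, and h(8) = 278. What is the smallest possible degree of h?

2

Divided differences on the nodes -1, 0, 2, 5, 7, 8:
  order 0: 8  -2  8  98  208  278
  order 1: -10  5  30  55  70
  order 2: 5  5  5  5
  order 3: 0  0  0
  order 4: 0  0
  order 5: 0
The order-2 divided differences are all 5 (nonzero) and every higher order vanishes, so the data lies on a polynomial of degree exactly 2.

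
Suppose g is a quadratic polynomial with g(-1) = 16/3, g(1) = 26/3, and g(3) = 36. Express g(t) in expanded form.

g(t) = 3t^2 + (5/3)t + 4

Write g(t) = at^2 + bt + c. Substituting each data point gives a linear system:
  a - b + c = 16/3
  a + b + c = 26/3
  9a + 3b + c = 36
Solving the system yields a = 3, b = 5/3, c = 4.
So g(t) = 3t² + (5/3)t + 4.
Check: g(3) = 36. ✓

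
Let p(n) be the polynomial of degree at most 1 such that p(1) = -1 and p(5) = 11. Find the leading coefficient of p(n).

Write p(n) = an + b. Substituting each data point gives a linear system:
  a + b = -1
  5a + b = 11
Solving the system yields a = 3, b = -4.
So p(n) = 3n - 4.
The leading coefficient is 3.

3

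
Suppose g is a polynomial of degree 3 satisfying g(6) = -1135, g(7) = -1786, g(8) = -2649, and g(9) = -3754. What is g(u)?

g(u) = -5u^3 - u^2 - 3u - 1

Using the Lagrange interpolation formula with nodes 6, 7, 8, 9:
  L_0(u) = (u - 7)(u - 8)(u - 9) / -6
  L_1(u) = (u - 6)(u - 8)(u - 9) / 2
  L_2(u) = (u - 6)(u - 7)(u - 9) / -2
  L_3(u) = (u - 6)(u - 7)(u - 8) / 6
Then g(u) = -1135·L_0(u) - 1786·L_1(u) - 2649·L_2(u) - 3754·L_3(u).
Expanding and collecting terms gives g(u) = -5u³ - u² - 3u - 1.
Check: g(7) = -1786. ✓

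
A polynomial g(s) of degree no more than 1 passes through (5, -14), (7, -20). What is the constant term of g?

Write g(s) = as + b. Substituting each data point gives a linear system:
  5a + b = -14
  7a + b = -20
Solving the system yields a = -3, b = 1.
So g(s) = -3s + 1.
The constant term is 1.

1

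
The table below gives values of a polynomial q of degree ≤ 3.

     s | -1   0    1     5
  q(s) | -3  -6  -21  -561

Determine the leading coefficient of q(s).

Write q(s) = as^3 + bs^2 + cs + d. Substituting each data point gives a linear system:
  -a + b - c + d = -3
  d = -6
  a + b + c + d = -21
  125a + 25b + 5c + d = -561
Solving the system yields a = -3, b = -6, c = -6, d = -6.
So q(s) = -3s³ - 6s² - 6s - 6.
The leading coefficient is -3.

-3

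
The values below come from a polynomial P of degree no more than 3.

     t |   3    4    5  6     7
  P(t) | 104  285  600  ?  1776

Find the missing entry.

1085

The 4 known points determine the degree-3 polynomial uniquely.
Write P(t) = at^3 + bt^2 + ct + d. Substituting each data point gives a linear system:
  27a + 9b + 3c + d = 104
  64a + 16b + 4c + d = 285
  125a + 25b + 5c + d = 600
  343a + 49b + 7c + d = 1776
Solving the system yields a = 6, b = -5, c = -6, d = 5.
So P(t) = 6t^3 - 5t^2 - 6t + 5.
Then P(6) = 1085.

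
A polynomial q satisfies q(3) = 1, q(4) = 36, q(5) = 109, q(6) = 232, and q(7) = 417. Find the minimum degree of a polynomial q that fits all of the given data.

3

Forward differences of the values at t = 3, 4, 5, 6, 7:
  q  : 1  36  109  232  417
  Δ  : 35  73  123  185
  Δ^2: 38  50  62
  Δ^3: 12  12
  Δ^4: 0
The third differences are constant (12) and nonzero, while all higher differences vanish, so the minimal degree is 3.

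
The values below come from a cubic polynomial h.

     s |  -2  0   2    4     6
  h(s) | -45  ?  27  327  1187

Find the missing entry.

On equispaced nodes a degree-3 polynomial has vanishing fourth forward difference, so
  h(-2) - 4·h(0) + 6·h(2) - 4·h(4) + h(6) = 0.
Substituting the known values and solving for h(0):
  -4·h(0) = 4
  h(0) = -1.

-1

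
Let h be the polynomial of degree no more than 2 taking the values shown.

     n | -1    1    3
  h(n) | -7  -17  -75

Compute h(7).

Using the Lagrange interpolation formula with nodes -1, 1, 3:
  L_0(n) = (n - 1)(n - 3) / 8
  L_1(n) = (n + 1)(n - 3) / -4
  L_2(n) = (n + 1)(n - 1) / 8
Then h(n) = -7·L_0(n) - 17·L_1(n) - 75·L_2(n).
Expanding and collecting terms gives h(n) = -6n^2 - 5n - 6.
Evaluating at n = 7: h(7) = -335.

-335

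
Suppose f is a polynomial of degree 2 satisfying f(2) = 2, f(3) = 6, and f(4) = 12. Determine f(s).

Using the Lagrange interpolation formula with nodes 2, 3, 4:
  L_0(s) = (s - 3)(s - 4) / 2
  L_1(s) = (s - 2)(s - 4) / -1
  L_2(s) = (s - 2)(s - 3) / 2
Then f(s) = 2·L_0(s) + 6·L_1(s) + 12·L_2(s).
Expanding and collecting terms gives f(s) = s^2 - s.
Check: f(4) = 12. ✓

f(s) = s^2 - s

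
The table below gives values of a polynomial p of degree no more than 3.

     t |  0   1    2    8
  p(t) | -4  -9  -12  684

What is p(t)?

p(t) = 2t^3 - 5t^2 - 2t - 4

Using the Lagrange interpolation formula with nodes 0, 1, 2, 8:
  L_0(t) = (t - 1)(t - 2)(t - 8) / -16
  L_1(t) = t(t - 2)(t - 8) / 7
  L_2(t) = t(t - 1)(t - 8) / -12
  L_3(t) = t(t - 1)(t - 2) / 336
Then p(t) = -4·L_0(t) - 9·L_1(t) - 12·L_2(t) + 684·L_3(t).
Expanding and collecting terms gives p(t) = 2t^3 - 5t^2 - 2t - 4.
Check: p(0) = -4. ✓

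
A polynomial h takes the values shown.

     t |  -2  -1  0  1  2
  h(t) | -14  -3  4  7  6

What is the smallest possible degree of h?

Forward differences of the values at t = -2, -1, 0, 1, 2:
  h  : -14  -3  4  7  6
  Δ  : 11  7  3  -1
  Δ^2: -4  -4  -4
  Δ^3: 0  0
  Δ^4: 0
The second differences are constant (-4) and nonzero, while all higher differences vanish, so the minimal degree is 2.

2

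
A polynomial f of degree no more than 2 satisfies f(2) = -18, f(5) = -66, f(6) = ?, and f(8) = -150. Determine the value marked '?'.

-90

The 3 known points determine the degree-2 polynomial uniquely.
Write f(s) = as^2 + bs + c. Substituting each data point gives a linear system:
  4a + 2b + c = -18
  25a + 5b + c = -66
  64a + 8b + c = -150
Solving the system yields a = -2, b = -2, c = -6.
So f(s) = -2s² - 2s - 6.
Then f(6) = -90.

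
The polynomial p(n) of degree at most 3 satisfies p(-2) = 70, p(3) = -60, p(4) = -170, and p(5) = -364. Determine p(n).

Write p(n) = an^3 + bn^2 + cn + d. Substituting each data point gives a linear system:
  -8a + 4b - 2c + d = 70
  27a + 9b + 3c + d = -60
  64a + 16b + 4c + d = -170
  125a + 25b + 5c + d = -364
Solving the system yields a = -4, b = 6, c = -4, d = 6.
So p(n) = -4n³ + 6n² - 4n + 6.
Check: p(4) = -170. ✓

p(n) = -4n^3 + 6n^2 - 4n + 6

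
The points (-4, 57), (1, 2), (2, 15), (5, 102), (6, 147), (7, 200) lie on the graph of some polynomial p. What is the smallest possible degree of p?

2

Divided differences on the nodes -4, 1, 2, 5, 6, 7:
  order 0: 57  2  15  102  147  200
  order 1: -11  13  29  45  53
  order 2: 4  4  4  4
  order 3: 0  0  0
  order 4: 0  0
  order 5: 0
The order-2 divided differences are all 4 (nonzero) and every higher order vanishes, so the data lies on a polynomial of degree exactly 2.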